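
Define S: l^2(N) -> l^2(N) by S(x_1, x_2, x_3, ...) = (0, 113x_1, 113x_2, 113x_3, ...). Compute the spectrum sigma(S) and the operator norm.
sigma(S) = closed disk {z in C : |z| ≤ 113}; ||S|| = 113

Note S = 113·U where U is the unit right shift (U x)_k = x_{k-1} (with x_0 := 0); so ||S|| = 113||U|| and sigma(S) = 113·sigma(U). ||S x||^2 = sum_{k≥1} |113x_k|^2 = 12769||x||^2, so ||S|| = 113 and sigma(S) ⊂ {|z| ≤ 113}. For any |lambda| < 113, the equation (S - lambda I) x = 0 forces x_1 = 0, then 113x_k = lambda x_{k+1} ⇒ x = 0, so S has no eigenvalues. But (S - lambda I) is not surjective for |lambda| < 113: solving (S - lambda I) x = e_1 would require x_n proportional to (lambda/113)^(-n), which is not in l^2. So every |lambda| < 113 lies in the residual spectrum. The boundary |lambda| = 113 is in the approximate point spectrum (the spectrum is closed). Hence sigma(S) is the closed disk of radius 113.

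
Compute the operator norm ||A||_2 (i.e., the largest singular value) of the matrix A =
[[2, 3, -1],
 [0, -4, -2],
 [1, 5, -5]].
||A||_2 ≈ 8.0737 (= sqrt(largest eigenvalue of A^T A))

||A||_2 = sigma_max(A) = sqrt(lambda_max(A^T A)). Form the symmetric matrix M = A^T A =
[[5, 11, -7],
 [11, 50, -20],
 [-7, -20, 30]].
Its characteristic polynomial (trace, sum of principal 2x2 minors, determinant of M give the coefficients) is
  p(λ) = det(λ I - M) = λ^3 - 85λ^2 + 1330λ - 2500.
No integer candidate from the rational root theorem (±divisors of 2500) is a root, so the roots are irrational. The cubic discriminant is Δ = 2147004500 > 0, so there are three distinct real roots. p(2) = -172 and p(3) = 752 have opposite signs, so a root lies in (2, 3); Newton's method refines it to λ ≈ 2.174. p(17) = 458 and p(18) = -268 have opposite signs, so a root lies in (17, 18); Newton's method refines it to λ ≈ 17.6411. p(65) = -550 and p(66) = 2516 have opposite signs, so a root lies in (65, 66); Newton's method refines it to λ ≈ 65.1849. Check (Vieta): the three roots sum to 85, matching tr M = 85.
So the eigenvalues of A^T A are ≈ 2.174, 17.6411, 65.1849 (all ≥ 0, as they must be for A^T A). The largest is λ_max ≈ 65.1849, hence ||A||_2 = sqrt(λ_max) ≈ 8.0737.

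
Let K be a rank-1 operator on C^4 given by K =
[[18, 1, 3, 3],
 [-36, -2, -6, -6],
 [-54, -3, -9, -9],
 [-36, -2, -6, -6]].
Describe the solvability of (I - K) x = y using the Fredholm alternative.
(I - K) is singular (det(I - K) = 0, i.e. 1 ∈ sigma(K)). (I - K) x = y is solvable iff y ⊥ ker((I - K)^*) = span{(18, 1, 3, 3)}, i.e. iff 18y_1 + y_2 + 3y_3 + 3y_4 = 0. When solvable, the solutions are x = y + c·(1, -2, -3, -2), c arbitrary (ker(I - K) = span{(1, -2, -3, -2)}, dimension 1).

K has rank 1, so it is an outer product K = u v^T: every row of K is a multiple of one row vector. Reading off the entries, u = (1, -2, -3, -2) and v = (18, 1, 3, 3) (row i of K equals u_i·v^T). A rank-one matrix u v^T satisfies K u = u (v·u) and kills the (3)-dimensional subspace v^⊥, so its characteristic polynomial is lambda^3 (lambda - v·u) with v·u = tr K = 1. Hence the eigenvalues of I - K are 1 (multiplicity 3) and 1 - (1) = 0, so det(I - K) = 0. (Direct check: I - K =
[[-17, -1, -3, -3],
 [36, 3, 6, 6],
 [54, 3, 10, 9],
 [36, 2, 6, 7]]
has determinant 0.) So 1 is an eigenvalue of K and (I - K) is not invertible. The finite-dimensional Fredholm alternative says: either (I - K) is invertible, or ker(I - K) ≠ {0} and then range(I - K) = ker((I - K)^*)^⊥, with dim ker(I - K) = dim ker((I - K)^*). We are in the second case, so we need both kernels. Kernel of I - K: (I - K) u = u - u (v·u) = u - u = 0, so ker(I - K) = span{u} = span{(1, -2, -3, -2)} (it is exactly 1-dimensional because rank(I - K) = 3). Kernel of the adjoint: K is real, so (I - K)^* = I - K^T = I - v u^T, and (I - v u^T) v = v - v (u·v) = 0; hence ker((I - K)^*) = span{v} = span{(18, 1, 3, 3)}. Therefore (I - K) x = y is solvable iff <y, v> = 0, i.e. iff 18y_1 + y_2 + 3y_3 + 3y_4 = 0. When this holds, K y = u (v·y) = 0, so (I - K) y = y and x = y is a particular solution; the full solution set is the line x = y + c·u = y + c·(1, -2, -3, -2), c ∈ C.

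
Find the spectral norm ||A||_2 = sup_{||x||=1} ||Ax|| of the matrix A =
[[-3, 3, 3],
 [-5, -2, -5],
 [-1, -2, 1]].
||A||_2 ≈ 7.4553 (= sqrt(largest eigenvalue of A^T A))

||A||_2 = sigma_max(A) = sqrt(lambda_max(A^T A)). Form the symmetric matrix M = A^T A =
[[35, 3, 15],
 [3, 17, 17],
 [15, 17, 35]].
Its characteristic polynomial (trace, sum of principal 2x2 minors, determinant of M give the coefficients) is
  p(λ) = det(λ I - M) = λ^3 - 87λ^2 + 1892λ - 8100.
No integer candidate from the rational root theorem (±divisors of 8100) is a root, so the roots are irrational. The cubic discriminant is Δ = 895875664 > 0, so there are three distinct real roots. p(5) = -690 and p(6) = 336 have opposite signs, so a root lies in (5, 6); Newton's method refines it to λ ≈ 5.6571. p(25) = 450 and p(26) = -144 have opposite signs, so a root lies in (25, 26); Newton's method refines it to λ ≈ 25.7607. p(55) = -840 and p(56) = 636 have opposite signs, so a root lies in (55, 56); Newton's method refines it to λ ≈ 55.5822. Check (Vieta): the three roots sum to 87, matching tr M = 87.
So the eigenvalues of A^T A are ≈ 5.6571, 25.7607, 55.5822 (all ≥ 0, as they must be for A^T A). The largest is λ_max ≈ 55.5822, hence ||A||_2 = sqrt(λ_max) ≈ 7.4553.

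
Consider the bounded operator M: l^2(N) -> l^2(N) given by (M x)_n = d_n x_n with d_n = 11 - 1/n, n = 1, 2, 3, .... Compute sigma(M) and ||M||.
sigma(M) = {11 - 1/n : n ≥ 1} ∪ {11}; ||M|| = 11

A bounded diagonal operator on l^2 with diagonal entries d_n has spectrum equal to the closure of {d_n : n ≥ 1}: every d_n is an eigenvalue (with eigenvector e_n), so {d_n} ⊂ sigma(M); the spectrum is closed, so its closure is too; and for lambda not in the closure, (M - lambda I) has bounded inverse (the diagonal entries 1/(d_n - lambda) are bounded). For our sequence d_n = 11 - 1/n, n = 1, 2, 3, ...:
  - {d_n} = {11 - 1/n : n ≥ 1}; the only limit point is 11
  - closure = {11 - 1/n : n ≥ 1} ∪ {11}
For the norm: a diagonal operator has ||M|| = sup_n |d_n|. Here d_n = 11 - 1/n increases monotonically from d_1 = 10 toward 11, with all terms in [10, 11); so sup_n |d_n| = 11 (the supremum is the limit, not attained). So ||M|| = 11.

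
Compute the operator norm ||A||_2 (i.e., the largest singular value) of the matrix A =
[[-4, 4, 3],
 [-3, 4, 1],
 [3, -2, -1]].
||A||_2 ≈ 8.8656 (= sqrt(largest eigenvalue of A^T A))

||A||_2 = sigma_max(A) = sqrt(lambda_max(A^T A)). Form the symmetric matrix M = A^T A =
[[34, -34, -18],
 [-34, 36, 18],
 [-18, 18, 11]].
Its characteristic polynomial (trace, sum of principal 2x2 minors, determinant of M give the coefficients) is
  p(λ) = det(λ I - M) = λ^3 - 81λ^2 + 190λ - 100.
No integer candidate from the rational root theorem (±divisors of 100) is a root, so the roots are irrational. The cubic discriminant is Δ = 24271700 > 0, so there are three distinct real roots. p(0) = -100 and p(1) = 10 have opposite signs, so a root lies in (0, 1); Newton's method refines it to λ ≈ 0.7894. p(1) = 10 and p(2) = -36 have opposite signs, so a root lies in (1, 2); Newton's method refines it to λ ≈ 1.6118. p(78) = -3532 and p(79) = 2428 have opposite signs, so a root lies in (78, 79); Newton's method refines it to λ ≈ 78.5988. Check (Vieta): the three roots sum to 81, matching tr M = 81.
So the eigenvalues of A^T A are ≈ 0.7894, 1.6118, 78.5988 (all ≥ 0, as they must be for A^T A). The largest is λ_max ≈ 78.5988, hence ||A||_2 = sqrt(λ_max) ≈ 8.8656.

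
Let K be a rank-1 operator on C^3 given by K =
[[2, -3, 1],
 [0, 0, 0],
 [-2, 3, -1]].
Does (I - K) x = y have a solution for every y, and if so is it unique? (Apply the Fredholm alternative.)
(I - K) is singular (det(I - K) = 0, i.e. 1 ∈ sigma(K)). (I - K) x = y is solvable iff y ⊥ ker((I - K)^*) = span{(2, -3, 1)}, i.e. iff 2y_1 - 3y_2 + y_3 = 0. When solvable, the solutions are x = y + c·(1, 0, -1), c arbitrary (ker(I - K) = span{(1, 0, -1)}, dimension 1).

K has rank 1, so it is an outer product K = u v^T: every row of K is a multiple of one row vector. Reading off the entries, u = (1, 0, -1) and v = (2, -3, 1) (row i of K equals u_i·v^T). A rank-one matrix u v^T satisfies K u = u (v·u) and kills the (2)-dimensional subspace v^⊥, so its characteristic polynomial is lambda^2 (lambda - v·u) with v·u = tr K = 1. Hence the eigenvalues of I - K are 1 (multiplicity 2) and 1 - (1) = 0, so det(I - K) = 0. (Direct check: I - K =
[[-1, 3, -1],
 [0, 1, 0],
 [2, -3, 2]]
has determinant 0.) So 1 is an eigenvalue of K and (I - K) is not invertible. The finite-dimensional Fredholm alternative says: either (I - K) is invertible, or ker(I - K) ≠ {0} and then range(I - K) = ker((I - K)^*)^⊥, with dim ker(I - K) = dim ker((I - K)^*). We are in the second case, so we need both kernels. Kernel of I - K: (I - K) u = u - u (v·u) = u - u = 0, so ker(I - K) = span{u} = span{(1, 0, -1)} (it is exactly 1-dimensional because rank(I - K) = 2). Kernel of the adjoint: K is real, so (I - K)^* = I - K^T = I - v u^T, and (I - v u^T) v = v - v (u·v) = 0; hence ker((I - K)^*) = span{v} = span{(2, -3, 1)}. Therefore (I - K) x = y is solvable iff <y, v> = 0, i.e. iff 2y_1 - 3y_2 + y_3 = 0. When this holds, K y = u (v·y) = 0, so (I - K) y = y and x = y is a particular solution; the full solution set is the line x = y + c·u = y + c·(1, 0, -1), c ∈ C.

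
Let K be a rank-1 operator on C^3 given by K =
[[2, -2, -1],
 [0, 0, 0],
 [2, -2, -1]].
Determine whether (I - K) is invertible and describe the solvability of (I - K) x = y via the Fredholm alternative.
(I - K) is singular (det(I - K) = 0, i.e. 1 ∈ sigma(K)). (I - K) x = y is solvable iff y ⊥ ker((I - K)^*) = span{(2, -2, -1)}, i.e. iff 2y_1 - 2y_2 - y_3 = 0. When solvable, the solutions are x = y + c·(1, 0, 1), c arbitrary (ker(I - K) = span{(1, 0, 1)}, dimension 1).

K has rank 1, so it is an outer product K = u v^T: every row of K is a multiple of one row vector. Reading off the entries, u = (1, 0, 1) and v = (2, -2, -1) (row i of K equals u_i·v^T). A rank-one matrix u v^T satisfies K u = u (v·u) and kills the (2)-dimensional subspace v^⊥, so its characteristic polynomial is lambda^2 (lambda - v·u) with v·u = tr K = 1. Hence the eigenvalues of I - K are 1 (multiplicity 2) and 1 - (1) = 0, so det(I - K) = 0. (Direct check: I - K =
[[-1, 2, 1],
 [0, 1, 0],
 [-2, 2, 2]]
has determinant 0.) So 1 is an eigenvalue of K and (I - K) is not invertible. The finite-dimensional Fredholm alternative says: either (I - K) is invertible, or ker(I - K) ≠ {0} and then range(I - K) = ker((I - K)^*)^⊥, with dim ker(I - K) = dim ker((I - K)^*). We are in the second case, so we need both kernels. Kernel of I - K: (I - K) u = u - u (v·u) = u - u = 0, so ker(I - K) = span{u} = span{(1, 0, 1)} (it is exactly 1-dimensional because rank(I - K) = 2). Kernel of the adjoint: K is real, so (I - K)^* = I - K^T = I - v u^T, and (I - v u^T) v = v - v (u·v) = 0; hence ker((I - K)^*) = span{v} = span{(2, -2, -1)}. Therefore (I - K) x = y is solvable iff <y, v> = 0, i.e. iff 2y_1 - 2y_2 - y_3 = 0. When this holds, K y = u (v·y) = 0, so (I - K) y = y and x = y is a particular solution; the full solution set is the line x = y + c·u = y + c·(1, 0, 1), c ∈ C.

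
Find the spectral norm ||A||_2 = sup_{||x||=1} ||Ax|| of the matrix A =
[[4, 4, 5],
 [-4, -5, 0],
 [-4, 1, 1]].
||A||_2 ≈ 9.384 (= sqrt(largest eigenvalue of A^T A))

||A||_2 = sigma_max(A) = sqrt(lambda_max(A^T A)). Form the symmetric matrix M = A^T A =
[[48, 32, 16],
 [32, 42, 21],
 [16, 21, 26]].
Its characteristic polynomial (trace, sum of principal 2x2 minors, determinant of M give the coefficients) is
  p(λ) = det(λ I - M) = λ^3 - 116λ^2 + 2635λ - 15376.
No integer candidate from the rational root theorem (±divisors of 15376) is a root, so the roots are irrational. The cubic discriminant is Δ = 2458626244 > 0, so there are three distinct real roots. p(9) = -328 and p(10) = 374 have opposite signs, so a root lies in (9, 10); Newton's method refines it to λ ≈ 9.4366. p(18) = 302 and p(19) = -328 have opposite signs, so a root lies in (18, 19); Newton's method refines it to λ ≈ 18.5034. p(88) = -328 and p(89) = 5272 have opposite signs, so a root lies in (88, 89); Newton's method refines it to λ ≈ 88.0601. Check (Vieta): the three roots sum to 116, matching tr M = 116.
So the eigenvalues of A^T A are ≈ 9.4366, 18.5034, 88.0601 (all ≥ 0, as they must be for A^T A). The largest is λ_max ≈ 88.0601, hence ||A||_2 = sqrt(λ_max) ≈ 9.384.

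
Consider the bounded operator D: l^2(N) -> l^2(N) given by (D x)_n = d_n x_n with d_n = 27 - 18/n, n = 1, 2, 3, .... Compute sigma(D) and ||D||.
sigma(D) = {27 - 18/n : n ≥ 1} ∪ {27}; ||D|| = 27

A bounded diagonal operator on l^2 with diagonal entries d_n has spectrum equal to the closure of {d_n : n ≥ 1}: every d_n is an eigenvalue (with eigenvector e_n), so {d_n} ⊂ sigma(D); the spectrum is closed, so its closure is too; and for lambda not in the closure, (D - lambda I) has bounded inverse (the diagonal entries 1/(d_n - lambda) are bounded). For our sequence d_n = 27 - 18/n, n = 1, 2, 3, ...:
  - {d_n} = {27 - 18/n : n ≥ 1}; the only limit point is 27
  - closure = {27 - 18/n : n ≥ 1} ∪ {27}
For the norm: a diagonal operator has ||D|| = sup_n |d_n|. Here d_n = 27 - 18/n increases monotonically from d_1 = 9 toward 27, with all terms in [9, 27); so sup_n |d_n| = 27 (the supremum is the limit, not attained). So ||D|| = 27.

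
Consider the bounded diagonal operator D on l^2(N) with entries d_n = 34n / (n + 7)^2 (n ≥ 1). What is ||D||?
||D|| = 17/14 (attained at n = 7)

For D diagonal, ||D|| = sup_n |d_n|. Treat f(x) = 34x / (x + 7)^2 for real x > 0. By the quotient rule, f'(x) = 34(7 - x)/(x + 7)^3, which is positive for x < 7 and negative for x > 7. So f has a unique maximum at x = 7, and since 7 is a positive integer, the supremum over n ≥ 1 is attained at n = 7: d_7 = 34·7/(7 + 7)^2 = 34·7/196 = 17/14. Hence ||D|| = 17/14.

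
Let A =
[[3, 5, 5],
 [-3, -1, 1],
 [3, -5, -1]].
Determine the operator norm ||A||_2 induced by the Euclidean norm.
||A||_2 ≈ 8.4651 (= sqrt(largest eigenvalue of A^T A))

||A||_2 = sigma_max(A) = sqrt(lambda_max(A^T A)). Form the symmetric matrix M = A^T A =
[[27, 3, 9],
 [3, 51, 29],
 [9, 29, 27]].
Its characteristic polynomial (trace, sum of principal 2x2 minors, determinant of M give the coefficients) is
  p(λ) = det(λ I - M) = λ^3 - 105λ^2 + 2552λ - 11664.
No integer candidate from the rational root theorem (±divisors of 11664) is a root, so the roots are irrational. The cubic discriminant is Δ = 3896144896 > 0, so there are three distinct real roots. p(5) = -1404 and p(6) = 84 have opposite signs, so a root lies in (5, 6); Newton's method refines it to λ ≈ 5.9402. p(27) = 378 and p(28) = -576 have opposite signs, so a root lies in (27, 28); Newton's method refines it to λ ≈ 27.4019. p(71) = -1866 and p(72) = 1008 have opposite signs, so a root lies in (71, 72); Newton's method refines it to λ ≈ 71.6579. Check (Vieta): the three roots sum to 105, matching tr M = 105.
So the eigenvalues of A^T A are ≈ 5.9402, 27.4019, 71.6579 (all ≥ 0, as they must be for A^T A). The largest is λ_max ≈ 71.6579, hence ||A||_2 = sqrt(λ_max) ≈ 8.4651.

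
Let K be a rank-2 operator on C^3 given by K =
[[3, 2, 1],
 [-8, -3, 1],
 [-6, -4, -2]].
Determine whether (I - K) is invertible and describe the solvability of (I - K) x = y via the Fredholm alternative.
(I - K) is invertible (det(I - K) = 20 ≠ 0), so for every y in C^3 the equation (I - K) x = y has a unique solution.

K has rank 2 and factors as K = U V^T = u1 v1^T + u2 v2^T with u1 = (0, -1, 0), v1 = (2, -1, -3), u2 = (1, -2, -2), v2 = (3, 2, 1) (multiplying out reproduces the displayed K). The nonzero eigenvalues of U V^T coincide with those of the 2 x 2 matrix G = V^T U = [[v1·u1, v1·u2], [v2·u1, v2·u2]] = [[1, 10], [-2, -3]], and by the Sylvester determinant identity det(I_3 - U V^T) = det(I_2 - V^T U) = det([[0, -10], [2, 4]]) = (0)(4) - (-10)(2) = 20. (Direct check: I - K =
[[-2, -2, -1],
 [8, 4, -1],
 [6, 4, 3]]
has determinant 20.) The finite-dimensional Fredholm alternative says: either (I - K) is invertible, or ker(I - K) ≠ {0} and then range(I - K) = ker((I - K)^*)^⊥, with dim ker(I - K) = dim ker((I - K)^*). Since det(I - K) ≠ 0, 1 is not an eigenvalue of K and ker(I - K) = {0}, so we are in the first case: for every y there is a unique x = (I - K)^(-1) y. (Explicitly, by the Woodbury identity, (I - U V^T)^(-1) = I + U (I_2 - G)^(-1) V^T.)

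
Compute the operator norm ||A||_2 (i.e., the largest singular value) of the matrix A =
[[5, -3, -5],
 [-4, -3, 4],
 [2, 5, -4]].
||A||_2 ≈ 10.2587 (= sqrt(largest eigenvalue of A^T A))

||A||_2 = sigma_max(A) = sqrt(lambda_max(A^T A)). Form the symmetric matrix M = A^T A =
[[45, 7, -49],
 [7, 43, -17],
 [-49, -17, 57]].
Its characteristic polynomial (trace, sum of principal 2x2 minors, determinant of M give the coefficients) is
  p(λ) = det(λ I - M) = λ^3 - 145λ^2 + 4212λ - 2916.
No integer candidate from the rational root theorem (±divisors of 2916) is a root, so the roots are irrational. The cubic discriminant is Δ = 70371699696 > 0, so there are three distinct real roots. p(0) = -2916 and p(1) = 1152 have opposite signs, so a root lies in (0, 1); Newton's method refines it to λ ≈ 0.7096. p(39) = 126 and p(40) = -2436 have opposite signs, so a root lies in (39, 40); Newton's method refines it to λ ≈ 39.0497. p(105) = -1656 and p(106) = 5352 have opposite signs, so a root lies in (105, 106); Newton's method refines it to λ ≈ 105.2408. Check (Vieta): the three roots sum to 145, matching tr M = 145.
So the eigenvalues of A^T A are ≈ 0.7096, 39.0497, 105.2408 (all ≥ 0, as they must be for A^T A). The largest is λ_max ≈ 105.2408, hence ||A||_2 = sqrt(λ_max) ≈ 10.2587.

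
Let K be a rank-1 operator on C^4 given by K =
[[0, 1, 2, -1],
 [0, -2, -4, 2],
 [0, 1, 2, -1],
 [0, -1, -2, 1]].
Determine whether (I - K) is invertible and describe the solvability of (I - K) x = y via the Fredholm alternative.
(I - K) is singular (det(I - K) = 0, i.e. 1 ∈ sigma(K)). (I - K) x = y is solvable iff y ⊥ ker((I - K)^*) = span{(0, 1, 2, -1)}, i.e. iff y_2 + 2y_3 - y_4 = 0. When solvable, the solutions are x = y + c·(1, -2, 1, -1), c arbitrary (ker(I - K) = span{(1, -2, 1, -1)}, dimension 1).

K has rank 1, so it is an outer product K = u v^T: every row of K is a multiple of one row vector. Reading off the entries, u = (1, -2, 1, -1) and v = (0, 1, 2, -1) (row i of K equals u_i·v^T). A rank-one matrix u v^T satisfies K u = u (v·u) and kills the (3)-dimensional subspace v^⊥, so its characteristic polynomial is lambda^3 (lambda - v·u) with v·u = tr K = 1. Hence the eigenvalues of I - K are 1 (multiplicity 3) and 1 - (1) = 0, so det(I - K) = 0. (Direct check: I - K =
[[1, -1, -2, 1],
 [0, 3, 4, -2],
 [0, -1, -1, 1],
 [0, 1, 2, 0]]
has determinant 0.) So 1 is an eigenvalue of K and (I - K) is not invertible. The finite-dimensional Fredholm alternative says: either (I - K) is invertible, or ker(I - K) ≠ {0} and then range(I - K) = ker((I - K)^*)^⊥, with dim ker(I - K) = dim ker((I - K)^*). We are in the second case, so we need both kernels. Kernel of I - K: (I - K) u = u - u (v·u) = u - u = 0, so ker(I - K) = span{u} = span{(1, -2, 1, -1)} (it is exactly 1-dimensional because rank(I - K) = 3). Kernel of the adjoint: K is real, so (I - K)^* = I - K^T = I - v u^T, and (I - v u^T) v = v - v (u·v) = 0; hence ker((I - K)^*) = span{v} = span{(0, 1, 2, -1)}. Therefore (I - K) x = y is solvable iff <y, v> = 0, i.e. iff y_2 + 2y_3 - y_4 = 0. When this holds, K y = u (v·y) = 0, so (I - K) y = y and x = y is a particular solution; the full solution set is the line x = y + c·u = y + c·(1, -2, 1, -1), c ∈ C.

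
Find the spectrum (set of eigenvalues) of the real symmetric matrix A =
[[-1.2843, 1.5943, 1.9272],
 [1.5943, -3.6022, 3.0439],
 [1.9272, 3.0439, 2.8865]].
sigma(A) ≈ {-5, -2, 5}

A is real symmetric, so its spectrum consists of real eigenvalues. Expanding the characteristic polynomial of the displayed matrix gives
  det(λ I - A) = p(λ) = λ^3 + (2)λ^2 + (-25)λ + (-50).
Solving p(λ) = 0 yields eigenvalues ≈ -5, -2, 5. (A is shown rounded to 4 decimals, so these recover the underlying integer eigenvalues to within that precision.)
Verification: the trace of A = -2 equals the sum of eigenvalues -2, and det(A) ≈ 50.0003 matches the eigenvalue product 50.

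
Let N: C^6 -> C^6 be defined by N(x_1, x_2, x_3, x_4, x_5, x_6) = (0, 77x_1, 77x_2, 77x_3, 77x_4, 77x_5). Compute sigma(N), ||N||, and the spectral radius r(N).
sigma(N) = {0}; ||N|| = 77; r(N) = 0. (N is nilpotent with N^6 = 0.)

On C^6, N is a strictly lower-triangular matrix with 77 on the subdiagonal and zeros elsewhere, so its characteristic polynomial is lambda^6 and every eigenvalue is 0: sigma(N) = {0}. For the operator norm, N e_i = 77e_{i+1} for i = 1, ..., 5 and N e_6 = 0, so the singular values of N are 77 (with multiplicity 5) and 0; hence ||N|| = 77. The spectral radius r(N) = max|lambda| = 0. Note ||N|| > r(N) — characteristic of non-normal nilpotent operators. Indeed N^6 = 0.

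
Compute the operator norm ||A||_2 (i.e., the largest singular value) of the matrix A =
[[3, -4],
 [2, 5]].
||A||_2 = sqrt((54 + sqrt(800))/2) ≈ 6.4142 (= sqrt(largest eigenvalue of A^T A))

||A||_2 = sigma_max(A) = sqrt(lambda_max(A^T A)). Form the symmetric matrix M = A^T A =
[[13, -2],
 [-2, 41]].
Its characteristic polynomial (trace, determinant of M give the coefficients) is
  p(λ) = det(λ I - M) = λ^2 - 54λ + 529.
For λ^2 - 54λ + 529 the discriminant is 800. It is nonnegative but not a perfect square, so the roots are real and irrational: λ = (54 ± sqrt(800))/2 ≈ 41.1421, 12.8579.
So the eigenvalues of A^T A are ≈ 12.8579, 41.1421 (all ≥ 0, as they must be for A^T A). The largest is λ_max = (54 + sqrt(800))/2 ≈ 41.1421, hence ||A||_2 = sqrt(λ_max) = sqrt((54 + sqrt(800))/2) ≈ 6.4142.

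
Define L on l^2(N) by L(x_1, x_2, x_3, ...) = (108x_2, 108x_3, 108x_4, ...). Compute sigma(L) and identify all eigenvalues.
sigma(L) = closed disk {z in C : |z| ≤ 108}; sigma_p(L) = open disk {z in C : |z| < 108}

Note L = 108·V where V is the unit left shift (V x)_k = x_{k+1}; so sigma(L) = 108·sigma(V) and ||L|| = 108||V||. ||L x||^2 = 11664sum_{k≥2} |x_k|^2 ≤ 11664||x||^2, with equality on {x : x_1 = 0}, so ||L|| = 108. For any lambda with |lambda| < 108, set r = lambda/108 (|r| < 1); the vector x = (1, r, r^2, ...) is in l^2 and satisfies L x = 108(r, r^2, ...) = lambda x, so lambda is an eigenvalue. On the boundary |lambda| = 108 the geometric series diverges, so no l^2 eigenvector exists, but these lambda lie in the approximate point spectrum. Hence sigma(L) is the closed disk of radius 108 and sigma_p(L) is the open disk.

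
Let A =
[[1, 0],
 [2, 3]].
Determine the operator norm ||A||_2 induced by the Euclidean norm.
||A||_2 = sqrt((14 + sqrt(160))/2) ≈ 3.6503 (= sqrt(largest eigenvalue of A^T A))

||A||_2 = sigma_max(A) = sqrt(lambda_max(A^T A)). Form the symmetric matrix M = A^T A =
[[5, 6],
 [6, 9]].
Its characteristic polynomial (trace, determinant of M give the coefficients) is
  p(λ) = det(λ I - M) = λ^2 - 14λ + 9.
For λ^2 - 14λ + 9 the discriminant is 160. It is nonnegative but not a perfect square, so the roots are real and irrational: λ = (14 ± sqrt(160))/2 ≈ 13.3246, 0.6754.
So the eigenvalues of A^T A are ≈ 0.6754, 13.3246 (all ≥ 0, as they must be for A^T A). The largest is λ_max = (14 + sqrt(160))/2 ≈ 13.3246, hence ||A||_2 = sqrt(λ_max) = sqrt((14 + sqrt(160))/2) ≈ 3.6503.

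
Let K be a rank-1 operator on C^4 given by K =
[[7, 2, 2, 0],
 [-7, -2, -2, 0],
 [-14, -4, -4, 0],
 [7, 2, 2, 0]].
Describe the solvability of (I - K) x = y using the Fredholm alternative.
(I - K) is singular (det(I - K) = 0, i.e. 1 ∈ sigma(K)). (I - K) x = y is solvable iff y ⊥ ker((I - K)^*) = span{(7, 2, 2, 0)}, i.e. iff 7y_1 + 2y_2 + 2y_3 = 0. When solvable, the solutions are x = y + c·(1, -1, -2, 1), c arbitrary (ker(I - K) = span{(1, -1, -2, 1)}, dimension 1).

K has rank 1, so it is an outer product K = u v^T: every row of K is a multiple of one row vector. Reading off the entries, u = (1, -1, -2, 1) and v = (7, 2, 2, 0) (row i of K equals u_i·v^T). A rank-one matrix u v^T satisfies K u = u (v·u) and kills the (3)-dimensional subspace v^⊥, so its characteristic polynomial is lambda^3 (lambda - v·u) with v·u = tr K = 1. Hence the eigenvalues of I - K are 1 (multiplicity 3) and 1 - (1) = 0, so det(I - K) = 0. (Direct check: I - K =
[[-6, -2, -2, 0],
 [7, 3, 2, 0],
 [14, 4, 5, 0],
 [-7, -2, -2, 1]]
has determinant 0.) So 1 is an eigenvalue of K and (I - K) is not invertible. The finite-dimensional Fredholm alternative says: either (I - K) is invertible, or ker(I - K) ≠ {0} and then range(I - K) = ker((I - K)^*)^⊥, with dim ker(I - K) = dim ker((I - K)^*). We are in the second case, so we need both kernels. Kernel of I - K: (I - K) u = u - u (v·u) = u - u = 0, so ker(I - K) = span{u} = span{(1, -1, -2, 1)} (it is exactly 1-dimensional because rank(I - K) = 3). Kernel of the adjoint: K is real, so (I - K)^* = I - K^T = I - v u^T, and (I - v u^T) v = v - v (u·v) = 0; hence ker((I - K)^*) = span{v} = span{(7, 2, 2, 0)}. Therefore (I - K) x = y is solvable iff <y, v> = 0, i.e. iff 7y_1 + 2y_2 + 2y_3 = 0. When this holds, K y = u (v·y) = 0, so (I - K) y = y and x = y is a particular solution; the full solution set is the line x = y + c·u = y + c·(1, -1, -2, 1), c ∈ C.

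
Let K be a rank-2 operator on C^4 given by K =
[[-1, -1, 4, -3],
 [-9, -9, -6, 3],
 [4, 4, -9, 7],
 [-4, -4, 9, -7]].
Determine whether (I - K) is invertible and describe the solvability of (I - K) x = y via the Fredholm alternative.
(I - K) is invertible (det(I - K) = 195 ≠ 0), so for every y in C^4 the equation (I - K) x = y has a unique solution.

K has rank 2 and factors as K = U V^T = u1 v1^T + u2 v2^T with u1 = (-1, 3, 2, -2), v1 = (-1, -1, -3, 2), u2 = (-1, -3, 3, -3), v2 = (2, 2, -1, 1) (multiplying out reproduces the displayed K). The nonzero eigenvalues of U V^T coincide with those of the 2 x 2 matrix G = V^T U = [[v1·u1, v1·u2], [v2·u1, v2·u2]] = [[-12, -11], [0, -14]], and by the Sylvester determinant identity det(I_4 - U V^T) = det(I_2 - V^T U) = det([[13, 11], [0, 15]]) = (13)(15) - (11)(0) = 195. (Direct check: I - K =
[[2, 1, -4, 3],
 [9, 10, 6, -3],
 [-4, -4, 10, -7],
 [4, 4, -9, 8]]
has determinant 195.) The finite-dimensional Fredholm alternative says: either (I - K) is invertible, or ker(I - K) ≠ {0} and then range(I - K) = ker((I - K)^*)^⊥, with dim ker(I - K) = dim ker((I - K)^*). Since det(I - K) ≠ 0, 1 is not an eigenvalue of K and ker(I - K) = {0}, so we are in the first case: for every y there is a unique x = (I - K)^(-1) y. (Explicitly, by the Woodbury identity, (I - U V^T)^(-1) = I + U (I_2 - G)^(-1) V^T.)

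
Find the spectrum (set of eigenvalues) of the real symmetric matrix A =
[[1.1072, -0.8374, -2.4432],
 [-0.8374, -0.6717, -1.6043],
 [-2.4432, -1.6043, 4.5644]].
sigma(A) ≈ {-2, 1, 6}

A is real symmetric, so its spectrum consists of real eigenvalues. Expanding the characteristic polynomial of the displayed matrix gives
  det(λ I - A) = p(λ) = λ^3 + (-5)λ^2 + (-8)λ + (12).
Solving p(λ) = 0 yields eigenvalues ≈ -2, 1, 6. (A is shown rounded to 4 decimals, so these recover the underlying integer eigenvalues to within that precision.)
Verification: the trace of A = 5 equals the sum of eigenvalues 5, and det(A) ≈ -12.0001 matches the eigenvalue product -12.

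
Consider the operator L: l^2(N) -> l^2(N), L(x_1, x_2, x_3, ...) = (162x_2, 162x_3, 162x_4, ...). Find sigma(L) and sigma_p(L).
sigma(L) = closed disk {z in C : |z| ≤ 162}; sigma_p(L) = open disk {z in C : |z| < 162}

Note L = 162·V where V is the unit left shift (V x)_k = x_{k+1}; so sigma(L) = 162·sigma(V) and ||L|| = 162||V||. ||L x||^2 = 26244sum_{k≥2} |x_k|^2 ≤ 26244||x||^2, with equality on {x : x_1 = 0}, so ||L|| = 162. For any lambda with |lambda| < 162, set r = lambda/162 (|r| < 1); the vector x = (1, r, r^2, ...) is in l^2 and satisfies L x = 162(r, r^2, ...) = lambda x, so lambda is an eigenvalue. On the boundary |lambda| = 162 the geometric series diverges, so no l^2 eigenvector exists, but these lambda lie in the approximate point spectrum. Hence sigma(L) is the closed disk of radius 162 and sigma_p(L) is the open disk.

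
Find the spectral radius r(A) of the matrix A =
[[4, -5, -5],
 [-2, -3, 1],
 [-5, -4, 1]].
r(A) ≈ 8.0504

The eigenvalues of A are the roots of its characteristic polynomial. With M = A (coefficients from the trace, the sum of principal 2x2 minors, and det A):
  p(λ) = det(λ I - M) = λ^3 - 2λ^2 - 42λ - 54.
No integer candidate from the rational root theorem (±divisors of 54) is a root, so the roots are irrational. The cubic discriminant is Δ = 141300 > 0, so there are three distinct real roots. p(-5) = -19 and p(-4) = 18 have opposite signs, so a root lies in (-5, -4); Newton's method refines it to λ ≈ -4.5885. p(-2) = 14 and p(-1) = -15 have opposite signs, so a root lies in (-2, -1); Newton's method refines it to λ ≈ -1.4619. p(8) = -6 and p(9) = 135 have opposite signs, so a root lies in (8, 9); Newton's method refines it to λ ≈ 8.0504. Check (Vieta): the three roots sum to 2, matching tr M = 2.
Thus the eigenvalues (to 4 decimals) are -4.5885 (modulus 4.5885); -1.4619 (modulus 1.4619); 8.0504 (modulus 8.0504). The spectral radius is the largest modulus: r(A) ≈ 8.0504. (Cross-check: r(A) ≤ ||A||_2 ≈ 8.1973; equality holds whenever A is normal, though it can also hold for some non-normal A.)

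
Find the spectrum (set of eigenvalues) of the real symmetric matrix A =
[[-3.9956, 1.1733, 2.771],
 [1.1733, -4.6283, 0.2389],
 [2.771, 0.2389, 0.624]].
sigma(A) ≈ {-6, -4, 2}

A is real symmetric, so its spectrum consists of real eigenvalues. Expanding the characteristic polynomial of the displayed matrix gives
  det(λ I - A) = p(λ) = λ^3 + (8)λ^2 + (4)λ + (-48).
Solving p(λ) = 0 yields eigenvalues ≈ -6, -4, 2. (A is shown rounded to 4 decimals, so these recover the underlying integer eigenvalues to within that precision.)
Verification: the trace of A = -8 equals the sum of eigenvalues -8, and det(A) ≈ 48.0001 matches the eigenvalue product 48.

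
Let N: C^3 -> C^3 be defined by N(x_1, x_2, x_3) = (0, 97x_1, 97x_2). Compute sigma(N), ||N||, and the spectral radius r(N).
sigma(N) = {0}; ||N|| = 97; r(N) = 0. (N is nilpotent with N^3 = 0.)

On C^3, N is a strictly lower-triangular matrix with 97 on the subdiagonal and zeros elsewhere, so its characteristic polynomial is lambda^3 and every eigenvalue is 0: sigma(N) = {0}. For the operator norm, N e_i = 97e_{i+1} for i = 1, ..., 2 and N e_3 = 0, so the singular values of N are 97 (with multiplicity 2) and 0; hence ||N|| = 97. The spectral radius r(N) = max|lambda| = 0. Note ||N|| > r(N) — characteristic of non-normal nilpotent operators. Indeed N^3 = 0.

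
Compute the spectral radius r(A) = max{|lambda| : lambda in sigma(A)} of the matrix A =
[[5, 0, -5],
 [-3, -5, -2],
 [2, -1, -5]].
r(A) ≈ 6.4344

The eigenvalues of A are the roots of its characteristic polynomial. With M = A (coefficients from the trace, the sum of principal 2x2 minors, and det A):
  p(λ) = det(λ I - M) = λ^3 + 5λ^2 - 17λ - 50.
No integer candidate from the rational root theorem (±divisors of 50) is a root, so the roots are irrational. The cubic discriminant is Δ = 60877 > 0, so there are three distinct real roots. p(-7) = -29 and p(-6) = 16 have opposite signs, so a root lies in (-7, -6); Newton's method refines it to λ ≈ -6.4344. p(-3) = 19 and p(-2) = -4 have opposite signs, so a root lies in (-3, -2); Newton's method refines it to λ ≈ -2.1612. p(3) = -29 and p(4) = 26 have opposite signs, so a root lies in (3, 4); Newton's method refines it to λ ≈ 3.5956. Check (Vieta): the three roots sum to -5, matching tr M = -5.
Thus the eigenvalues (to 4 decimals) are -6.4344 (modulus 6.4344); -2.1612 (modulus 2.1612); 3.5956 (modulus 3.5956). The spectral radius is the largest modulus: r(A) ≈ 6.4344. (Cross-check: r(A) ≤ ||A||_2 ≈ 8.7439; equality holds whenever A is normal, though it can also hold for some non-normal A.)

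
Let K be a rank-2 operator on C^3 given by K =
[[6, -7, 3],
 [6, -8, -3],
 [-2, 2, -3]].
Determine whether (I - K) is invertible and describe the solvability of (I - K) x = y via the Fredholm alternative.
(I - K) is invertible (det(I - K) = 18 ≠ 0), so for every y in C^3 the equation (I - K) x = y has a unique solution.

K has rank 2 and factors as K = U V^T = u1 v1^T + u2 v2^T with u1 = (-1, -2, 0), v1 = (-2, 3, 3), u2 = (2, 1, -1), v2 = (2, -2, 3) (multiplying out reproduces the displayed K). The nonzero eigenvalues of U V^T coincide with those of the 2 x 2 matrix G = V^T U = [[v1·u1, v1·u2], [v2·u1, v2·u2]] = [[-4, -4], [2, -1]], and by the Sylvester determinant identity det(I_3 - U V^T) = det(I_2 - V^T U) = det([[5, 4], [-2, 2]]) = (5)(2) - (4)(-2) = 18. (Direct check: I - K =
[[-5, 7, -3],
 [-6, 9, 3],
 [2, -2, 4]]
has determinant 18.) The finite-dimensional Fredholm alternative says: either (I - K) is invertible, or ker(I - K) ≠ {0} and then range(I - K) = ker((I - K)^*)^⊥, with dim ker(I - K) = dim ker((I - K)^*). Since det(I - K) ≠ 0, 1 is not an eigenvalue of K and ker(I - K) = {0}, so we are in the first case: for every y there is a unique x = (I - K)^(-1) y. (Explicitly, by the Woodbury identity, (I - U V^T)^(-1) = I + U (I_2 - G)^(-1) V^T.)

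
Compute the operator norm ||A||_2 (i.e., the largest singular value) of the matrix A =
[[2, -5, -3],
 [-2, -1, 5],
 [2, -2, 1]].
||A||_2 ≈ 7.0594 (= sqrt(largest eigenvalue of A^T A))

||A||_2 = sigma_max(A) = sqrt(lambda_max(A^T A)). Form the symmetric matrix M = A^T A =
[[12, -12, -14],
 [-12, 30, 8],
 [-14, 8, 35]].
Its characteristic polynomial (trace, sum of principal 2x2 minors, determinant of M give the coefficients) is
  p(λ) = det(λ I - M) = λ^3 - 77λ^2 + 1426λ - 3600.
No integer candidate from the rational root theorem (±divisors of 3600) is a root, so the roots are irrational. The cubic discriminant is Δ = 648706500 > 0, so there are three distinct real roots. p(2) = -1048 and p(3) = 12 have opposite signs, so a root lies in (2, 3); Newton's method refines it to λ ≈ 2.9879. p(24) = 96 and p(25) = -450 have opposite signs, so a root lies in (24, 25); Newton's method refines it to λ ≈ 24.1768. p(49) = -954 and p(50) = 200 have opposite signs, so a root lies in (49, 50); Newton's method refines it to λ ≈ 49.8353. Check (Vieta): the three roots sum to 77, matching tr M = 77.
So the eigenvalues of A^T A are ≈ 2.9879, 24.1768, 49.8353 (all ≥ 0, as they must be for A^T A). The largest is λ_max ≈ 49.8353, hence ||A||_2 = sqrt(λ_max) ≈ 7.0594.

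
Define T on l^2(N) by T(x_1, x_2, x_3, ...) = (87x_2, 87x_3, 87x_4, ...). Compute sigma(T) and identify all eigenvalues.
sigma(T) = closed disk {z in C : |z| ≤ 87}; sigma_p(T) = open disk {z in C : |z| < 87}

Note T = 87·V where V is the unit left shift (V x)_k = x_{k+1}; so sigma(T) = 87·sigma(V) and ||T|| = 87||V||. ||T x||^2 = 7569sum_{k≥2} |x_k|^2 ≤ 7569||x||^2, with equality on {x : x_1 = 0}, so ||T|| = 87. For any lambda with |lambda| < 87, set r = lambda/87 (|r| < 1); the vector x = (1, r, r^2, ...) is in l^2 and satisfies T x = 87(r, r^2, ...) = lambda x, so lambda is an eigenvalue. On the boundary |lambda| = 87 the geometric series diverges, so no l^2 eigenvector exists, but these lambda lie in the approximate point spectrum. Hence sigma(T) is the closed disk of radius 87 and sigma_p(T) is the open disk.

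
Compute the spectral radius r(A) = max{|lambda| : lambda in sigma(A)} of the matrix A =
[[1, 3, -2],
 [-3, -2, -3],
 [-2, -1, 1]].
r(A) = 3

The eigenvalues of A are the roots of its characteristic polynomial. With M = A (coefficients from the trace, the sum of principal 2x2 minors, and det A):
  p(λ) = det(λ I - M) = λ^3 - λ - 24.
By the rational root theorem any rational root is an integer divisor of 24. Testing λ = 3: p(3) = 27 + 0 - 3 - 24 = 0, so λ = 3 is a root. Dividing out (λ - 3) leaves p(λ) = (λ - 3)(λ^2 + 3λ + 8). For λ^2 + 3λ + 8 the discriminant is -23. It is negative, so the roots are the complex-conjugate pair λ = -3/2 ± (sqrt(23)/2) i ≈ -1.5 ± 2.3979i. For a conjugate pair the product of the roots equals the constant term, so |λ|^2 = 8 and |λ| = sqrt(8) ≈ 2.8284.
Thus the eigenvalues (to 4 decimals) are -1.5 ± 2.3979i (modulus 2.8284); 3 (modulus 3). The spectral radius is the largest modulus: r(A) = 3. (Cross-check: r(A) ≤ ||A||_2 ≈ 5.0726; equality holds whenever A is normal, though it can also hold for some non-normal A.)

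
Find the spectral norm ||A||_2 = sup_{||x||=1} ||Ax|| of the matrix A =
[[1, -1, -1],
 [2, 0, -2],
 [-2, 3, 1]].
||A||_2 ≈ 4.5444 (= sqrt(largest eigenvalue of A^T A))

||A||_2 = sigma_max(A) = sqrt(lambda_max(A^T A)). Form the symmetric matrix M = A^T A =
[[9, -7, -7],
 [-7, 10, 4],
 [-7, 4, 6]].
Its characteristic polynomial (trace, sum of principal 2x2 minors, determinant of M give the coefficients) is
  p(λ) = det(λ I - M) = λ^3 - 25λ^2 + 90λ - 4.
No integer candidate from the rational root theorem (±divisors of 4) is a root, so the roots are irrational. The cubic discriminant is Δ = 2058068 > 0, so there are three distinct real roots. p(0) = -4 and p(1) = 62 have opposite signs, so a root lies in (0, 1); Newton's method refines it to λ ≈ 0.045. p(4) = 20 and p(5) = -54 have opposite signs, so a root lies in (4, 5); Newton's method refines it to λ ≈ 4.3037. p(20) = -204 and p(21) = 122 have opposite signs, so a root lies in (20, 21); Newton's method refines it to λ ≈ 20.6513. Check (Vieta): the three roots sum to 25, matching tr M = 25.
So the eigenvalues of A^T A are ≈ 0.045, 4.3037, 20.6513 (all ≥ 0, as they must be for A^T A). The largest is λ_max ≈ 20.6513, hence ||A||_2 = sqrt(λ_max) ≈ 4.5444.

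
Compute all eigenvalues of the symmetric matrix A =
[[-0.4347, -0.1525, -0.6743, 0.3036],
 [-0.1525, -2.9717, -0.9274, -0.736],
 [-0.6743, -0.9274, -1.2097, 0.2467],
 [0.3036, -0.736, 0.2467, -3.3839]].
sigma(A) ≈ {-4, -3, -1, 0}

A is real symmetric, so its spectrum consists of real eigenvalues. Expanding the characteristic polynomial of the displayed matrix gives
  det(λ I - A) = p(λ) = λ^4 + (8)λ^3 + (19)λ^2 + (12)λ + (0).
Solving p(λ) = 0 yields eigenvalues ≈ -4, -3, -1, 0. (A is shown rounded to 4 decimals, so these recover the underlying integer eigenvalues to within that precision.)
Verification: the trace of A = -8 equals the sum of eigenvalues -8, and det(A) ≈ -0.0001 matches the eigenvalue product 0.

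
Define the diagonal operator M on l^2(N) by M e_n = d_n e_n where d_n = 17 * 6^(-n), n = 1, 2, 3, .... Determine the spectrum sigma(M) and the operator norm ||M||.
sigma(M) = {17 * 6^(-n) : n ≥ 1} ∪ {0}; ||M|| = 17/6

A bounded diagonal operator on l^2 with diagonal entries d_n has spectrum equal to the closure of {d_n : n ≥ 1}: every d_n is an eigenvalue (with eigenvector e_n), so {d_n} ⊂ sigma(M); the spectrum is closed, so its closure is too; and for lambda not in the closure, (M - lambda I) has bounded inverse (the diagonal entries 1/(d_n - lambda) are bounded). For our sequence d_n = 17 * 6^(-n), n = 1, 2, 3, ...:
  - {d_n} = {17 * 6^(-n) : n ≥ 1}; the only limit point is 0
  - closure = {17 * 6^(-n) : n ≥ 1} ∪ {0}
For the norm: a diagonal operator has ||M|| = sup_n |d_n|. Here d_n = 17 * 6^(-n) is positive and decreasing, so sup_n |d_n| = d_1 = 17/6. So ||M|| = 17/6.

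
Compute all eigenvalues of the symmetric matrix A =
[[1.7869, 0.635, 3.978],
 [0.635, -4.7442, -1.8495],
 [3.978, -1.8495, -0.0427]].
sigma(A) ≈ {-6, -2, 5}

A is real symmetric, so its spectrum consists of real eigenvalues. Expanding the characteristic polynomial of the displayed matrix gives
  det(λ I - A) = p(λ) = λ^3 + (3)λ^2 + (-28)λ + (-59.9976).
Solving p(λ) = 0 yields eigenvalues ≈ -6, -2, 5. (A is shown rounded to 4 decimals, so these recover the underlying integer eigenvalues to within that precision.)
Verification: the trace of A = -3 equals the sum of eigenvalues -3, and det(A) ≈ 59.9976 matches the eigenvalue product 60.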